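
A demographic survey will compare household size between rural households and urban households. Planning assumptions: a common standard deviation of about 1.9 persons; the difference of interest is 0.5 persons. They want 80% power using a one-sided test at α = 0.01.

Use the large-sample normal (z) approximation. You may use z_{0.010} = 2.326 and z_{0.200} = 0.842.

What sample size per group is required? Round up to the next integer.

n = 290 per group

n = (z_α + z_β)² · (σ₁² + σ₂²) / δ²
  = (2.326 + 0.842)² · (2·1.9² = 7.22) / 0.5²
  = 10.0362 · 7.22 / 0.25
  = 289.85
Round up → n = 290 per group.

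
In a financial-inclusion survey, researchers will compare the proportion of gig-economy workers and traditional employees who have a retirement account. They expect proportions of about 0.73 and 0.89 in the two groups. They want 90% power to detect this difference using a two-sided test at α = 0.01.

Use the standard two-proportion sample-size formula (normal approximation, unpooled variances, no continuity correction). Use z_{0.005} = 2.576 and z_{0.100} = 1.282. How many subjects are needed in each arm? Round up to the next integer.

n = 172 per group

n = (z_{α/2} + z_β)² · [p₁(1−p₁) + p₂(1−p₂)] / (p₁ − p₂)²
  = (2.576 + 1.282)² · (0.73·0.27 + 0.89·0.11) / (-0.16)²
  = (3.858)² · (0.1971 + 0.0979) / 0.0256
  = 14.8842 · 0.2950 / 0.0256
  = 171.52
Round up → n = 172 per group.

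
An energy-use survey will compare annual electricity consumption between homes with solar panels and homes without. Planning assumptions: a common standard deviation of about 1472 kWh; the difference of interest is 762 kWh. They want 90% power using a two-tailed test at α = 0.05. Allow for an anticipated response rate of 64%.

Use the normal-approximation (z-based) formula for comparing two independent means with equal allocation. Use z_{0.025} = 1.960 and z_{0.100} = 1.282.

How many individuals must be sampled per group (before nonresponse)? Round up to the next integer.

n = (z_{α/2} + z_β)² · (σ₁² + σ₂²) / δ²
  = (1.960 + 1.282)² · (2·1472² = 4333568) / 762²
  = 10.5106 · 4333568 / 580644
  = 78.44
Adjust for 64% response: 78.44 / 0.64 = 122.57.
Round up → n = 123 per group.

n = 123 per group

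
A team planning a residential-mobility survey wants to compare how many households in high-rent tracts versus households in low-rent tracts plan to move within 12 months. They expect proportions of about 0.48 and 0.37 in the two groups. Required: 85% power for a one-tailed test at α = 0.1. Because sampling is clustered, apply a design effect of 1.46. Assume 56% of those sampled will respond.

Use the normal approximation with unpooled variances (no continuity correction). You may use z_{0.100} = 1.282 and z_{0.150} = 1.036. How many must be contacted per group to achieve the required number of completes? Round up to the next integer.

n = (z_α + z_β)² · [p₁(1−p₁) + p₂(1−p₂)] / (p₁ − p₂)²
  = (1.282 + 1.036)² · (0.48·0.52 + 0.37·0.63) / (0.11)²
  = (2.318)² · (0.2496 + 0.2331) / 0.0121
  = 5.3731 · 0.4827 / 0.0121
  = 214.35
Design effect: 1.46 × 214.35 = 312.95.
Adjust for 56% response: 312.95 / 0.56 = 558.84.
Round up → n = 559 per group.

n = 559 per group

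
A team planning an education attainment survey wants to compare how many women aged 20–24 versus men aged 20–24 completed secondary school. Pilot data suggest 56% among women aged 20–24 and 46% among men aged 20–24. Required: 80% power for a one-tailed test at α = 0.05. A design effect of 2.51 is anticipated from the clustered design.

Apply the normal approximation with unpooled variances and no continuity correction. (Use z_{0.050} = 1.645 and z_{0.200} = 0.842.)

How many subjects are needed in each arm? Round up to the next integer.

n = 769 per group

n = (z_α + z_β)² · [p₁(1−p₁) + p₂(1−p₂)] / (p₁ − p₂)²
  = (1.645 + 0.842)² · (0.56·0.44 + 0.46·0.54) / (0.10)²
  = (2.487)² · (0.2464 + 0.2484) / 0.0100
  = 6.1852 · 0.4948 / 0.0100
  = 306.04
Design effect: 2.51 × 306.04 = 768.17.
Round up → n = 769 per group.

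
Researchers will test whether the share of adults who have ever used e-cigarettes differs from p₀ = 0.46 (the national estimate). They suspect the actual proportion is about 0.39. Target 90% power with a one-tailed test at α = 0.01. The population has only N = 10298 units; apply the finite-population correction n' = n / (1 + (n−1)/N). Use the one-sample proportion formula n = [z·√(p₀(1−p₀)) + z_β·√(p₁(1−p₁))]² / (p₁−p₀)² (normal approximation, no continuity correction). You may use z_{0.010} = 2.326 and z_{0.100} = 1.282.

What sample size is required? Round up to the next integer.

n = [z_α·√(p₀q₀) + z_β·√(p₁q₁)]² / (p₁ − p₀)²
  = [2.326·√(0.46·0.54) + 1.282·√(0.39·0.61)]² / (-0.07)²
  = [2.326·0.4984 + 1.282·0.4877]² / 0.0049
  = [1.7846]² / 0.0049
  = 649.94
Finite-population correction (N = 10298): 649.94 / (1 + (649.94 − 1)/10298) = 611.41.
Round up → n = 612.

n = 612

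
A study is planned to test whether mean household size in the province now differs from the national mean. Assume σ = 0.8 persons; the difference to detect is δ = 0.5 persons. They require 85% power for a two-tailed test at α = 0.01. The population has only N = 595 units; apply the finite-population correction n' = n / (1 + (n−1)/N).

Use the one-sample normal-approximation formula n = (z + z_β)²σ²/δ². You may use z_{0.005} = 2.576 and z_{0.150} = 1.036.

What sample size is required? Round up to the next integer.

n = 32

n = (z_{α/2} + z_β)² · σ² / δ²
  = (2.576 + 1.036)² · 0.8² / 0.5²
  = 13.0465 · 0.64 / 0.25
  = 33.40
Finite-population correction (N = 595): 33.40 / (1 + (33.40 − 1)/595) = 31.67.
Round up → n = 32.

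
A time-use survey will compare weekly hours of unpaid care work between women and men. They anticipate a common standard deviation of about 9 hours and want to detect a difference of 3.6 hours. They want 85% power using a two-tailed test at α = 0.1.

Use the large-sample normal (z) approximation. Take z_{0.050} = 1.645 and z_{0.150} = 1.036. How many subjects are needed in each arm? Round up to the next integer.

n = 90 per group

n = (z_{α/2} + z_β)² · (σ₁² + σ₂²) / δ²
  = (1.645 + 1.036)² · (2·9² = 162) / 3.6²
  = 7.1878 · 162 / 12.96
  = 89.85
Round up → n = 90 per group.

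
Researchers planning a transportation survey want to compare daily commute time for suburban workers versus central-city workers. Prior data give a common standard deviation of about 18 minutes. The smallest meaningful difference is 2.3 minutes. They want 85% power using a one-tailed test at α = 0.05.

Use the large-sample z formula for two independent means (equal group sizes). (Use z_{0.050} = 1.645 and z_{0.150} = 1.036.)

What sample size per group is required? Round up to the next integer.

n = (z_α + z_β)² · (σ₁² + σ₂²) / δ²
  = (1.645 + 1.036)² · (2·18² = 648) / 2.3²
  = 7.1878 · 648 / 5.29
  = 880.47
Round up → n = 881 per group.

n = 881 per group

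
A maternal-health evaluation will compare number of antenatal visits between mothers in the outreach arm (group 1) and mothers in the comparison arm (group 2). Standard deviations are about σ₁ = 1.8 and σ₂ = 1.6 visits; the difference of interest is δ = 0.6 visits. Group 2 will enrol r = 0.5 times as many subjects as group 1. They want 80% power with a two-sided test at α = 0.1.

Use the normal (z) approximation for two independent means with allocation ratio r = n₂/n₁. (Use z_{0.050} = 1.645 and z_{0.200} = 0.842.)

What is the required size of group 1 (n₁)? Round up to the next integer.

n₁ = 144

n₁ = (z_{α/2} + z_β)² · (σ₁² + σ₂²/r) / δ²
   = (1.645 + 0.842)² · (1.8² + 1.6²/0.5) / 0.6²
   = 6.1852 · (3.24 + 5.12) / 0.36
   = 6.1852 · 8.36 / 0.36
   = 143.63
Round up → n₁ = 144; n₂ = r·n₁ = 0.5 × 144 = 72.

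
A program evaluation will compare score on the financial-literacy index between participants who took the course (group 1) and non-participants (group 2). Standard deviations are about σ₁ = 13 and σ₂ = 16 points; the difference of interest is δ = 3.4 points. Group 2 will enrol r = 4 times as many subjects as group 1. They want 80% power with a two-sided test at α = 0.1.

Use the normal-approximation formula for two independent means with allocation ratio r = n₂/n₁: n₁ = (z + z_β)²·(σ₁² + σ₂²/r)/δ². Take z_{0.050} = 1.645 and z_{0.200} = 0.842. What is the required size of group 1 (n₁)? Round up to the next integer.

n₁ = 125

n₁ = (z_{α/2} + z_β)² · (σ₁² + σ₂²/r) / δ²
   = (1.645 + 0.842)² · (13² + 16²/4) / 3.4²
   = 6.1852 · (169 + 64) / 11.56
   = 6.1852 · 233 / 11.56
   = 124.67
Round up → n₁ = 125; n₂ = r·n₁ = 4 × 125 = 500.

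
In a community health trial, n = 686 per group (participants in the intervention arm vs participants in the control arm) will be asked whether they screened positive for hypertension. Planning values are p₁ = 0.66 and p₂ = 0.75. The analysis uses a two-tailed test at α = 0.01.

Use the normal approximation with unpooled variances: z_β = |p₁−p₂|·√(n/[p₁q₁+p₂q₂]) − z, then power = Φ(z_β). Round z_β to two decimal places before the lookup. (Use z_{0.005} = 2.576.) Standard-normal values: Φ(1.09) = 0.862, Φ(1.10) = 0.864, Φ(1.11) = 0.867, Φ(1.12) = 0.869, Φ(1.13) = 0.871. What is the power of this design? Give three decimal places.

Power ≈ 0.864

z_β = |p₁−p₂|·√(n/[p₁q₁+p₂q₂]) − z_{α/2}
    = 0.09 · √(686/0.4119) − 2.576
    = 0.09 · 40.8100 − 2.576
    = 3.6729 − 2.576 = 1.0969 → 1.10
Power = Φ(1.10) = 0.864.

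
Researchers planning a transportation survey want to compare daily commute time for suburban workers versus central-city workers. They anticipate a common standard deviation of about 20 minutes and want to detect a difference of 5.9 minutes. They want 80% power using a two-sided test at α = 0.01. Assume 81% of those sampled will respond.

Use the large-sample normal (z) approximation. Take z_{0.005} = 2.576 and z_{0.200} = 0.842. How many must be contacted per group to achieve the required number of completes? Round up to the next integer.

n = (z_{α/2} + z_β)² · (σ₁² + σ₂²) / δ²
  = (2.576 + 0.842)² · (2·20² = 800) / 5.9²
  = 11.6827 · 800 / 34.81
  = 268.49
Adjust for 81% response: 268.49 / 0.81 = 331.47.
Round up → n = 332 per group.

n = 332 per group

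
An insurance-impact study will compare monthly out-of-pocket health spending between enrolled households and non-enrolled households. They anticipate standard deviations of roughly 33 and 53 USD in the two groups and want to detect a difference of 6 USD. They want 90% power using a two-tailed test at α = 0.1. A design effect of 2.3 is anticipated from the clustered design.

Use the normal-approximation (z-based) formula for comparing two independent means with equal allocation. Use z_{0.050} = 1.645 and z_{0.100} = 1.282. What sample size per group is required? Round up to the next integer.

n = 2134 per group

n = (z_{α/2} + z_β)² · (σ₁² + σ₂²) / δ²
  = (1.645 + 1.282)² · (33² + 53² = 3898) / 6²
  = 8.5673 · 3898 / 36
  = 927.65
Design effect: 2.3 × 927.65 = 2133.60.
Round up → n = 2134 per group.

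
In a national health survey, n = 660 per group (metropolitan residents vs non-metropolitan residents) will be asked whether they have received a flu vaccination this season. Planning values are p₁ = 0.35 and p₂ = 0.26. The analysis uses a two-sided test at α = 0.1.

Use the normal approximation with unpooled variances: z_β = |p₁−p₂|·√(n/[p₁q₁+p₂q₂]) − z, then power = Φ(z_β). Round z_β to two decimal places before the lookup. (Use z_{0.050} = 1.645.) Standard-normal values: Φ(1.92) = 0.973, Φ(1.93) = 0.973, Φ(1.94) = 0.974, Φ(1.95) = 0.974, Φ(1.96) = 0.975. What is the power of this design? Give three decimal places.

z_β = |p₁−p₂|·√(n/[p₁q₁+p₂q₂]) − z_{α/2}
    = 0.09 · √(660/0.4199) − 1.645
    = 0.09 · 39.6460 − 1.645
    = 3.5681 − 1.645 = 1.9231 → 1.92
Power = Φ(1.92) = 0.973.

Power ≈ 0.973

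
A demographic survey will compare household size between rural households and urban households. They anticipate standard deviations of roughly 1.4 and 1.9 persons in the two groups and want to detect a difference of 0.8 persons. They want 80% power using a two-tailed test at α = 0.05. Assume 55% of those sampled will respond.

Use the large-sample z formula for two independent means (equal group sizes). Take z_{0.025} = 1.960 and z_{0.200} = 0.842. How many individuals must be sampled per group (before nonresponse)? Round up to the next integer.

n = 125 per group

n = (z_{α/2} + z_β)² · (σ₁² + σ₂²) / δ²
  = (1.960 + 0.842)² · (1.4² + 1.9² = 5.57) / 0.8²
  = 7.8512 · 5.57 / 0.64
  = 68.33
Adjust for 55% response: 68.33 / 0.55 = 124.24.
Round up → n = 125 per group.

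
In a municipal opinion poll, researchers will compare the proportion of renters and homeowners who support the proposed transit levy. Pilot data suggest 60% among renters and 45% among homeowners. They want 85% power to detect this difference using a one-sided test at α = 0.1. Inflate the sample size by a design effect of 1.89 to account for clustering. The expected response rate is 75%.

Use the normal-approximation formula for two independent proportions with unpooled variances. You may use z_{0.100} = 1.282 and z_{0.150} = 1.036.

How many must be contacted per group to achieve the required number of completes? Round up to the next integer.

n = (z_α + z_β)² · [p₁(1−p₁) + p₂(1−p₂)] / (p₁ − p₂)²
  = (1.282 + 1.036)² · (0.60·0.40 + 0.45·0.55) / (0.15)²
  = (2.318)² · (0.2400 + 0.2475) / 0.0225
  = 5.3731 · 0.4875 / 0.0225
  = 116.42
Design effect: 1.89 × 116.42 = 220.03.
Adjust for 75% response: 220.03 / 0.75 = 293.37.
Round up → n = 294 per group.

n = 294 per group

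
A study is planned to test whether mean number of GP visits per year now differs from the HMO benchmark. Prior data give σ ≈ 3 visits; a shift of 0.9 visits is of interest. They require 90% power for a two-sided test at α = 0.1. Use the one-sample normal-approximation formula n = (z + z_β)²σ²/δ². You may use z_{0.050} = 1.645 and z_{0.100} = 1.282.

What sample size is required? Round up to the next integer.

n = 96

n = (z_{α/2} + z_β)² · σ² / δ²
  = (1.645 + 1.282)² · 3² / 0.9²
  = 8.5673 · 9 / 0.81
  = 95.19
Round up → n = 96.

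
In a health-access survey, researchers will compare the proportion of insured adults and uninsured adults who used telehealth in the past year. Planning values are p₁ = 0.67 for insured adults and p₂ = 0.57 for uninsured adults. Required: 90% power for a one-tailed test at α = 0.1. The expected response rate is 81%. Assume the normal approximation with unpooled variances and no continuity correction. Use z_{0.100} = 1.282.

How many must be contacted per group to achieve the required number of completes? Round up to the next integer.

n = (z_α + z_β)² · [p₁(1−p₁) + p₂(1−p₂)] / (p₁ − p₂)²
  = (1.282 + 1.282)² · (0.67·0.33 + 0.57·0.43) / (0.10)²
  = (2.564)² · (0.2211 + 0.2451) / 0.0100
  = 6.5741 · 0.4662 / 0.0100
  = 306.48
Adjust for 81% response: 306.48 / 0.81 = 378.38.
Round up → n = 379 per group.

n = 379 per group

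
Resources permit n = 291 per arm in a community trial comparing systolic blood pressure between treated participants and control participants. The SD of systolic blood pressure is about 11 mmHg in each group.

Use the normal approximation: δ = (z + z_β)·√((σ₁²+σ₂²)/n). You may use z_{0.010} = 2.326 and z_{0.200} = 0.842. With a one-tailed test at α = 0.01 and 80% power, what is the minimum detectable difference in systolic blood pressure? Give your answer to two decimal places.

δ = (z_α + z_β) · √((σ₁²+σ₂²)/n)
  = (2.326 + 0.842) · √(242/291)
  = 3.168 · √0.83162
  = 3.168 · 0.9119
  = 2.8890

Minimum detectable difference ≈ 2.89 mmHg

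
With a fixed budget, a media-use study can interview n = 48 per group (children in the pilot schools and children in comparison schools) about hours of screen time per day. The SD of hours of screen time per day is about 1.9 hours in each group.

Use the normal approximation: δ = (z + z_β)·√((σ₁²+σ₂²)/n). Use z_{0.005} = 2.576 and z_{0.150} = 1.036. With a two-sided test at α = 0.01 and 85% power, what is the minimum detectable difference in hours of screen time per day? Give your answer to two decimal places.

Minimum detectable difference ≈ 1.40 hours

δ = (z_{α/2} + z_β) · √((σ₁²+σ₂²)/n)
  = (2.576 + 1.036) · √(7.22/48)
  = 3.612 · √0.15042
  = 3.612 · 0.3878
  = 1.4009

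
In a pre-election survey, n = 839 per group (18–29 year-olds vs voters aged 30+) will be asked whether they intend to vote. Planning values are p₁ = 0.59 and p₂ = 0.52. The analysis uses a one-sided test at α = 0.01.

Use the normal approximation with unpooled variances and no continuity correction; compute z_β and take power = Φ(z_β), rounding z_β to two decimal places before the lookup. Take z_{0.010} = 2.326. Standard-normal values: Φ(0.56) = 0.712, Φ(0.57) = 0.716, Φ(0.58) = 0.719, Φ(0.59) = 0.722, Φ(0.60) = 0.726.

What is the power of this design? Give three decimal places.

z_β = |p₁−p₂|·√(n/[p₁q₁+p₂q₂]) − z_α
    = 0.07 · √(839/0.4915) − 2.326
    = 0.07 · 41.3161 − 2.326
    = 2.8921 − 2.326 = 0.5661 → 0.57
Power = Φ(0.57) = 0.716.

Power ≈ 0.716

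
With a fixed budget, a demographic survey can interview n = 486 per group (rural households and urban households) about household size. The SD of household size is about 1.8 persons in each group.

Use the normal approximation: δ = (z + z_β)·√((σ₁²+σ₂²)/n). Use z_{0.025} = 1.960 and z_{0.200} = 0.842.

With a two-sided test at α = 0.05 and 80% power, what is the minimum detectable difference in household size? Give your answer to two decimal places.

Minimum detectable difference ≈ 0.32 persons

δ = (z_{α/2} + z_β) · √((σ₁²+σ₂²)/n)
  = (1.960 + 0.842) · √(6.48/486)
  = 2.802 · √0.01333
  = 2.802 · 0.1155
  = 0.3235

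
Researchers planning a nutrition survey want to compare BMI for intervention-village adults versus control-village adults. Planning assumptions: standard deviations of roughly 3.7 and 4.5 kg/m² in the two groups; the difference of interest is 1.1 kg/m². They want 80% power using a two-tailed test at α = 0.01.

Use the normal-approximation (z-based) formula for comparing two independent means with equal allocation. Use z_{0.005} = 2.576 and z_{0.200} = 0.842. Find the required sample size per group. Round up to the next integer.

n = 328 per group

n = (z_{α/2} + z_β)² · (σ₁² + σ₂²) / δ²
  = (2.576 + 0.842)² · (3.7² + 4.5² = 33.94) / 1.1²
  = 11.6827 · 33.94 / 1.21
  = 327.70
Round up → n = 328 per group.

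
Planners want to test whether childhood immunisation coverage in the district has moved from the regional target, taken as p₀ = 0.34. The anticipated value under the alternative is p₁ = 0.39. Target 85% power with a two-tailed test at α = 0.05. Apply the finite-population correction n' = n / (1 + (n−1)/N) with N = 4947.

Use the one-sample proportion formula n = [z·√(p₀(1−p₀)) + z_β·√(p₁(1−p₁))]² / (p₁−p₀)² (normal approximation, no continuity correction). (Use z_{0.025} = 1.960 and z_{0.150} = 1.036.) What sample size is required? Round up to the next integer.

n = 706

n = [z_{α/2}·√(p₀q₀) + z_β·√(p₁q₁)]² / (p₁ − p₀)²
  = [1.960·√(0.34·0.66) + 1.036·√(0.39·0.61)]² / (0.05)²
  = [1.960·0.4737 + 1.036·0.4877]² / 0.0025
  = [1.4338]² / 0.0025
  = 822.29
Finite-population correction (N = 4947): 822.29 / (1 + (822.29 − 1)/4947) = 705.21.
Round up → n = 706.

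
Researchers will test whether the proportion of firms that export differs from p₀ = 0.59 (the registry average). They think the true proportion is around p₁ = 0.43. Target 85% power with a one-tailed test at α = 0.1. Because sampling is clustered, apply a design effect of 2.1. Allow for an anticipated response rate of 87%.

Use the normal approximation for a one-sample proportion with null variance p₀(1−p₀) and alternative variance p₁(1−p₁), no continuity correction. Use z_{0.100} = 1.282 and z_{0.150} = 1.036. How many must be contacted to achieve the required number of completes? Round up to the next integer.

n = [z_α·√(p₀q₀) + z_β·√(p₁q₁)]² / (p₁ − p₀)²
  = [1.282·√(0.59·0.41) + 1.036·√(0.43·0.57)]² / (-0.16)²
  = [1.282·0.4918 + 1.036·0.4951]² / 0.0256
  = [1.1434]² / 0.0256
  = 51.07
Design effect: 2.1 × 51.07 = 107.25.
Adjust for 87% response: 107.25 / 0.87 = 123.28.
Round up → n = 124.

n = 124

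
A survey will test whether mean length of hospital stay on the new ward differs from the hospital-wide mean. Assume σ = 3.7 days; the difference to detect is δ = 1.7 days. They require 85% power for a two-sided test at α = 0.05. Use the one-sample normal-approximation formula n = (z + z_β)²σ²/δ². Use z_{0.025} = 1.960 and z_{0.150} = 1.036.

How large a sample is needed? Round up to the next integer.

n = 43

n = (z_{α/2} + z_β)² · σ² / δ²
  = (1.960 + 1.036)² · 3.7² / 1.7²
  = 8.9760 · 13.69 / 2.89
  = 42.52
Round up → n = 43.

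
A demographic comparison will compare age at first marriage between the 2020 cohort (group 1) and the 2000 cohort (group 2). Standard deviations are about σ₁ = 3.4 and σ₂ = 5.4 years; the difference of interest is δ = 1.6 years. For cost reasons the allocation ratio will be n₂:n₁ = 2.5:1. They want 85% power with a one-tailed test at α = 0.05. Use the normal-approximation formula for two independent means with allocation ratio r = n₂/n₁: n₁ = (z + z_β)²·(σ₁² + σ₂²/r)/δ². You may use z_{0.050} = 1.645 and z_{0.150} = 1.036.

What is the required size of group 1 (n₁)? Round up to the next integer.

n₁ = 66

n₁ = (z_α + z_β)² · (σ₁² + σ₂²/r) / δ²
   = (1.645 + 1.036)² · (3.4² + 5.4²/2.5) / 1.6²
   = 7.1878 · (11.56 + 11.664) / 2.56
   = 7.1878 · 23.224 / 2.56
   = 65.21
Round up → n₁ = 66; n₂ = r·n₁ = 2.5 × 66 = 165.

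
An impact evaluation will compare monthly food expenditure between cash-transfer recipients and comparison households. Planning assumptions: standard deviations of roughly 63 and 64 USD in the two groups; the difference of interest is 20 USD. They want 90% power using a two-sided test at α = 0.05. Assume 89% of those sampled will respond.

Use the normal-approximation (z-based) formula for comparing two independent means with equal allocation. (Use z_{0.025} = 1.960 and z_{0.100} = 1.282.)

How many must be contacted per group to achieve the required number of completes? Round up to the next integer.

n = 239 per group

n = (z_{α/2} + z_β)² · (σ₁² + σ₂²) / δ²
  = (1.960 + 1.282)² · (63² + 64² = 8065) / 20²
  = 10.5106 · 8065 / 400
  = 211.92
Adjust for 89% response: 211.92 / 0.89 = 238.11.
Round up → n = 239 per group.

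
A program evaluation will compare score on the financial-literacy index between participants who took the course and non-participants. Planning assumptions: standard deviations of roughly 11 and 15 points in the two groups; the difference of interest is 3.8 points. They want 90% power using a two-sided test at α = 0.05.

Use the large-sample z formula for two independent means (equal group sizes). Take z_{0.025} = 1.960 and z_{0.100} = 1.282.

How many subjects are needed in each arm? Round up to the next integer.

n = (z_{α/2} + z_β)² · (σ₁² + σ₂²) / δ²
  = (1.960 + 1.282)² · (11² + 15² = 346) / 3.8²
  = 10.5106 · 346 / 14.44
  = 251.85
Round up → n = 252 per group.

n = 252 per group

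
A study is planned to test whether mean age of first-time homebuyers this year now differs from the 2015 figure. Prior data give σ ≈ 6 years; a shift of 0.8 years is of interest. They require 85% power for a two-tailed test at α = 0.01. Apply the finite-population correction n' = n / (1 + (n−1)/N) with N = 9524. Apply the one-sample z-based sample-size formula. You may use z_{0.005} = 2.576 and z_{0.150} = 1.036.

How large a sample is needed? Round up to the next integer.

n = 682

n = (z_{α/2} + z_β)² · σ² / δ²
  = (2.576 + 1.036)² · 6² / 0.8²
  = 13.0465 · 36 / 0.64
  = 733.87
Finite-population correction (N = 9524): 733.87 / (1 + (733.87 − 1)/9524) = 681.43.
Round up → n = 682.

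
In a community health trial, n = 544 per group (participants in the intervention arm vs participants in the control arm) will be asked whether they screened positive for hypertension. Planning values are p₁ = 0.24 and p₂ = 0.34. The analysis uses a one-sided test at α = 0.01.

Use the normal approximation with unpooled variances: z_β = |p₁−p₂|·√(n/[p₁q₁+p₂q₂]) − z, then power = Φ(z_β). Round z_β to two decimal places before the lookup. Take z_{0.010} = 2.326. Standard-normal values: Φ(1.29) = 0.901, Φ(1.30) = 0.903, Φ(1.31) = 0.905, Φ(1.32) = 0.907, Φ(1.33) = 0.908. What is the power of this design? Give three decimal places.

Power ≈ 0.908

z_β = |p₁−p₂|·√(n/[p₁q₁+p₂q₂]) − z_α
    = 0.10 · √(544/0.4068) − 2.326
    = 0.10 · 36.5687 − 2.326
    = 3.6569 − 2.326 = 1.3309 → 1.33
Power = Φ(1.33) = 0.908.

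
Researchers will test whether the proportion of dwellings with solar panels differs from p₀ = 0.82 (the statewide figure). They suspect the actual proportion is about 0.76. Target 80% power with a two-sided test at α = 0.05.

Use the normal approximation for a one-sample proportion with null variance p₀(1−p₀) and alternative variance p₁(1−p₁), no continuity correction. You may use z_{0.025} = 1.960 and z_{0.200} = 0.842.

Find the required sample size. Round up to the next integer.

n = 344

n = [z_{α/2}·√(p₀q₀) + z_β·√(p₁q₁)]² / (p₁ − p₀)²
  = [1.960·√(0.82·0.18) + 0.842·√(0.76·0.24)]² / (-0.06)²
  = [1.960·0.3842 + 0.842·0.4271]² / 0.0036
  = [1.1126]² / 0.0036
  = 343.86
Round up → n = 344.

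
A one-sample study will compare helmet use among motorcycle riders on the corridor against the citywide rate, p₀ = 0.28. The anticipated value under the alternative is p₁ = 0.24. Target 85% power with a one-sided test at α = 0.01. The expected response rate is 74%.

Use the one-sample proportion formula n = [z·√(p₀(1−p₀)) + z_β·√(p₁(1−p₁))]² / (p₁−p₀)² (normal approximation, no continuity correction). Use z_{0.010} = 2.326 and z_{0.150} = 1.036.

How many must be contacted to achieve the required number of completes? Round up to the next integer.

n = [z_α·√(p₀q₀) + z_β·√(p₁q₁)]² / (p₁ − p₀)²
  = [2.326·√(0.28·0.72) + 1.036·√(0.24·0.76)]² / (-0.04)²
  = [2.326·0.4490 + 1.036·0.4271]² / 0.0016
  = [1.4868]² / 0.0016
  = 1381.66
Adjust for 74% response: 1381.66 / 0.74 = 1867.11.
Round up → n = 1868.

n = 1868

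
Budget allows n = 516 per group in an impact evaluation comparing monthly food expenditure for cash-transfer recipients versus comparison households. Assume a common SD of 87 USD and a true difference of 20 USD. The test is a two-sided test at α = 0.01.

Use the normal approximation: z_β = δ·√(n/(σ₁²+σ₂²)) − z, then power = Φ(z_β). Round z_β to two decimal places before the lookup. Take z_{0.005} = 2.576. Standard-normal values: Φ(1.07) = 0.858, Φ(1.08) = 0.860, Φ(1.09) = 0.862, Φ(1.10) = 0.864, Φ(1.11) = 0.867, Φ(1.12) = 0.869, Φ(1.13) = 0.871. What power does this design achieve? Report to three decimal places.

Power ≈ 0.869

z_β = δ·√(n/(σ₁²+σ₂²)) − z_{α/2}
    = 20 · √(516/15138) − 2.576
    = 20 · 0.18463 − 2.576
    = 3.6925 − 2.576 = 1.1165 → 1.12
Power = Φ(1.12) = 0.869.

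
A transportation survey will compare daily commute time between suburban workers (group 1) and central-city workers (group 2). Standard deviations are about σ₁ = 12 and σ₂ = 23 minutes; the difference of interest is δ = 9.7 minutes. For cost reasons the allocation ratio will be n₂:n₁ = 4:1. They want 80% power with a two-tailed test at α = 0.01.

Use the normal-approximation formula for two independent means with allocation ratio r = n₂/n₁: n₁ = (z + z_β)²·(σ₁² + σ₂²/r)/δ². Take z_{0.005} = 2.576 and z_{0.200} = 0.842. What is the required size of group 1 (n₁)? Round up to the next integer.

n₁ = (z_{α/2} + z_β)² · (σ₁² + σ₂²/r) / δ²
   = (2.576 + 0.842)² · (12² + 23²/4) / 9.7²
   = 11.6827 · (144 + 132.25) / 94.09
   = 11.6827 · 276.25 / 94.09
   = 34.30
Round up → n₁ = 35; n₂ = r·n₁ = 4 × 35 = 140.

n₁ = 35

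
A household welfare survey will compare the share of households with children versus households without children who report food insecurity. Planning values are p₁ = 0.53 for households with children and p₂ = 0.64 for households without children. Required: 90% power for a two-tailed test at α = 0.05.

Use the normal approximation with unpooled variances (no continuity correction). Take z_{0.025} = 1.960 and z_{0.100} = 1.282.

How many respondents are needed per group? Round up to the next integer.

n = (z_{α/2} + z_β)² · [p₁(1−p₁) + p₂(1−p₂)] / (p₁ − p₂)²
  = (1.960 + 1.282)² · (0.53·0.47 + 0.64·0.36) / (-0.11)²
  = (3.242)² · (0.2491 + 0.2304) / 0.0121
  = 10.5106 · 0.4795 / 0.0121
  = 416.51
Round up → n = 417 per group.

n = 417 per group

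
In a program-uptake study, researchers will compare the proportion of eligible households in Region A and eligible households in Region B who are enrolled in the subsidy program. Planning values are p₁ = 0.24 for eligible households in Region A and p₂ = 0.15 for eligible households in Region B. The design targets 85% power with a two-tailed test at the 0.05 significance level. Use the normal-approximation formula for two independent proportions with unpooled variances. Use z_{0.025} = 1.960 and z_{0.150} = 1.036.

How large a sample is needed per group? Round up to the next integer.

n = (z_{α/2} + z_β)² · [p₁(1−p₁) + p₂(1−p₂)] / (p₁ − p₂)²
  = (1.960 + 1.036)² · (0.24·0.76 + 0.15·0.85) / (0.09)²
  = (2.996)² · (0.1824 + 0.1275) / 0.0081
  = 8.9760 · 0.3099 / 0.0081
  = 343.42
Round up → n = 344 per group.

n = 344 per group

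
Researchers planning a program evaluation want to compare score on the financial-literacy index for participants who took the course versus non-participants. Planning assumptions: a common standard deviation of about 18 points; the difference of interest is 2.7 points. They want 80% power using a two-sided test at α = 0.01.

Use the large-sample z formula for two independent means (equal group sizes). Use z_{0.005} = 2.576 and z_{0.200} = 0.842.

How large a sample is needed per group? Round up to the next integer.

n = (z_{α/2} + z_β)² · (σ₁² + σ₂²) / δ²
  = (2.576 + 0.842)² · (2·18² = 648) / 2.7²
  = 11.6827 · 648 / 7.29
  = 1038.46
Round up → n = 1039 per group.

n = 1039 per group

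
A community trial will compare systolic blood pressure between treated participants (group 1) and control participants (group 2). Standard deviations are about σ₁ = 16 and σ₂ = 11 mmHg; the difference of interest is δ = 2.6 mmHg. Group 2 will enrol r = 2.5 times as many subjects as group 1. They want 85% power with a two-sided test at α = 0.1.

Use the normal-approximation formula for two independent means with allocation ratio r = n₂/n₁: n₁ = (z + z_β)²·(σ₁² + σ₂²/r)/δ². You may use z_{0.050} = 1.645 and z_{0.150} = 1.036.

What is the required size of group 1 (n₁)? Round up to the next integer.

n₁ = (z_{α/2} + z_β)² · (σ₁² + σ₂²/r) / δ²
   = (1.645 + 1.036)² · (16² + 11²/2.5) / 2.6²
   = 7.1878 · (256 + 48.4) / 6.76
   = 7.1878 · 304.4 / 6.76
   = 323.66
Round up → n₁ = 324; n₂ = r·n₁ = 2.5 × 324 = 810.

n₁ = 324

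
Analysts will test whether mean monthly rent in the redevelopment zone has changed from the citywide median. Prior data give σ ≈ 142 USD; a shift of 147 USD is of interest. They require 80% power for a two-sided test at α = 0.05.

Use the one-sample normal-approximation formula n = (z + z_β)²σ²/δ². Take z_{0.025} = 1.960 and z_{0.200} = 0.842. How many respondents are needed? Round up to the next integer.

n = 8

n = (z_{α/2} + z_β)² · σ² / δ²
  = (1.960 + 0.842)² · 142² / 147²
  = 7.8512 · 20164 / 21609
  = 7.33
Round up → n = 8.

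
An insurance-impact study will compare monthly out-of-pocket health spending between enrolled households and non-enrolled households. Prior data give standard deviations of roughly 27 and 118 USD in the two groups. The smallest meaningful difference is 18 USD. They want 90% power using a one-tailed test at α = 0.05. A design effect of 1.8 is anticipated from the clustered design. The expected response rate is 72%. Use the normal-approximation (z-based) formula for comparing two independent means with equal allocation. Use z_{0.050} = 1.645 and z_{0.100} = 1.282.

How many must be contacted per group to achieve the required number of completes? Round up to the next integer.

n = 969 per group

n = (z_α + z_β)² · (σ₁² + σ₂²) / δ²
  = (1.645 + 1.282)² · (27² + 118² = 14653) / 18²
  = 8.5673 · 14653 / 324
  = 387.46
Design effect: 1.8 × 387.46 = 697.43.
Adjust for 72% response: 697.43 / 0.72 = 968.65.
Round up → n = 969 per group.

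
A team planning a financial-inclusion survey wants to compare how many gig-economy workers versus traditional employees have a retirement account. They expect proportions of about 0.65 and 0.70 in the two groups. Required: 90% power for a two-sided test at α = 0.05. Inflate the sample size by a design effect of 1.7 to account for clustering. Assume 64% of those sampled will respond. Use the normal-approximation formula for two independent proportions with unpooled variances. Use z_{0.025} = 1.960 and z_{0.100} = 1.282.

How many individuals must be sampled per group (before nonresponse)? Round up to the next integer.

n = (z_{α/2} + z_β)² · [p₁(1−p₁) + p₂(1−p₂)] / (p₁ − p₂)²
  = (1.960 + 1.282)² · (0.65·0.35 + 0.70·0.30) / (-0.05)²
  = (3.242)² · (0.2275 + 0.2100) / 0.0025
  = 10.5106 · 0.4375 / 0.0025
  = 1839.35
Design effect: 1.7 × 1839.35 = 3126.89.
Adjust for 64% response: 3126.89 / 0.64 = 4885.77.
Round up → n = 4886 per group.

n = 4886 per group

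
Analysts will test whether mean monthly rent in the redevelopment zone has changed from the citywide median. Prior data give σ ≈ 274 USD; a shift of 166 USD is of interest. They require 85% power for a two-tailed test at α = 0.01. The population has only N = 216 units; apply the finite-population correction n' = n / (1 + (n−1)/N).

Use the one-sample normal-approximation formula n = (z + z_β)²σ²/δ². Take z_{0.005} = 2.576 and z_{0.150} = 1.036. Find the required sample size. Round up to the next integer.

n = (z_{α/2} + z_β)² · σ² / δ²
  = (2.576 + 1.036)² · 274² / 166²
  = 13.0465 · 75076 / 27556
  = 35.55
Finite-population correction (N = 216): 35.55 / (1 + (35.55 − 1)/216) = 30.64.
Round up → n = 31.

n = 31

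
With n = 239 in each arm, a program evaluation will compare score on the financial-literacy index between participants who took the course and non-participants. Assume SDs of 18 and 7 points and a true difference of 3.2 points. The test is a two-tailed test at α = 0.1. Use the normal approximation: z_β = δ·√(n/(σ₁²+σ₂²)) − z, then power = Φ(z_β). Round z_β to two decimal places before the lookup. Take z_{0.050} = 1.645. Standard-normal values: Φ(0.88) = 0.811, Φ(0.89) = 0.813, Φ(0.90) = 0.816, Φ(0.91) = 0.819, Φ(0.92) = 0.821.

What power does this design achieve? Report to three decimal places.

z_β = δ·√(n/(σ₁²+σ₂²)) − z_{α/2}
    = 3.2 · √(239/373) − 1.645
    = 3.2 · 0.80047 − 1.645
    = 2.5615 − 1.645 = 0.9165 → 0.92
Power = Φ(0.92) = 0.821.

Power ≈ 0.821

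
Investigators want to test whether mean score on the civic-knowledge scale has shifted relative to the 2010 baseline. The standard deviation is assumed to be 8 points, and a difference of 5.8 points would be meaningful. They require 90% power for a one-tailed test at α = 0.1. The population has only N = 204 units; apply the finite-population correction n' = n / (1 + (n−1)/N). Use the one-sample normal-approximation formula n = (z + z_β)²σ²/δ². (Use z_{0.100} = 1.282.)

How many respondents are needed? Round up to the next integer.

n = 12

n = (z_α + z_β)² · σ² / δ²
  = (1.282 + 1.282)² · 8² / 5.8²
  = 6.5741 · 64 / 33.64
  = 12.51
Finite-population correction (N = 204): 12.51 / (1 + (12.51 − 1)/204) = 11.84.
Round up → n = 12.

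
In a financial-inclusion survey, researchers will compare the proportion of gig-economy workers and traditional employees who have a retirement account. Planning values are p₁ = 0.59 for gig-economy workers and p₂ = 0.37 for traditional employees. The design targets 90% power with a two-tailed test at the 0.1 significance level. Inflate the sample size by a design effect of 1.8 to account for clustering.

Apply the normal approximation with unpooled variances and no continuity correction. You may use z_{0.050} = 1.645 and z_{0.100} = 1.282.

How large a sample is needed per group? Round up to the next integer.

n = (z_{α/2} + z_β)² · [p₁(1−p₁) + p₂(1−p₂)] / (p₁ − p₂)²
  = (1.645 + 1.282)² · (0.59·0.41 + 0.37·0.63) / (0.22)²
  = (2.927)² · (0.2419 + 0.2331) / 0.0484
  = 8.5673 · 0.4750 / 0.0484
  = 84.08
Design effect: 1.8 × 84.08 = 151.34.
Round up → n = 152 per group.

n = 152 per group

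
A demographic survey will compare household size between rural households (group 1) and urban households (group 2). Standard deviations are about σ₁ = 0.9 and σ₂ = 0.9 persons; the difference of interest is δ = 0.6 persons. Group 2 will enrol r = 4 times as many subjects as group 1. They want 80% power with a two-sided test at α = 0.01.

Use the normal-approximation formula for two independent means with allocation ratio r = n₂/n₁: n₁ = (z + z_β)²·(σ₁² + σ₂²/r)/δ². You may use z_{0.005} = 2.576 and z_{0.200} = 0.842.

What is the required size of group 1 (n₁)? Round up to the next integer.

n₁ = (z_{α/2} + z_β)² · (σ₁² + σ₂²/r) / δ²
   = (2.576 + 0.842)² · (0.9² + 0.9²/4) / 0.6²
   = 11.6827 · (0.81 + 0.2025) / 0.36
   = 11.6827 · 1.0125 / 0.36
   = 32.86
Round up → n₁ = 33; n₂ = r·n₁ = 4 × 33 = 132.

n₁ = 33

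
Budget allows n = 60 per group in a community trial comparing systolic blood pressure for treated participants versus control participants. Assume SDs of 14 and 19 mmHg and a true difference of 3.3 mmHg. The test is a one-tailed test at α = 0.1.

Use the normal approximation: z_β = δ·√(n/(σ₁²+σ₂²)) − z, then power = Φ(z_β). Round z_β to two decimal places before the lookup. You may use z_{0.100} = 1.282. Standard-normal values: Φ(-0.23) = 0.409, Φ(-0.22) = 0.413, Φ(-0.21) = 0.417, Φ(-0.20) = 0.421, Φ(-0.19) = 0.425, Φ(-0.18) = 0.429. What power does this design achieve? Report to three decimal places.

z_β = δ·√(n/(σ₁²+σ₂²)) − z_α
    = 3.3 · √(60/557) − 1.282
    = 3.3 · 0.32821 − 1.282
    = 1.0831 − 1.282 = -0.1989 → -0.20
Power = Φ(-0.20) = 0.421.

Power ≈ 0.421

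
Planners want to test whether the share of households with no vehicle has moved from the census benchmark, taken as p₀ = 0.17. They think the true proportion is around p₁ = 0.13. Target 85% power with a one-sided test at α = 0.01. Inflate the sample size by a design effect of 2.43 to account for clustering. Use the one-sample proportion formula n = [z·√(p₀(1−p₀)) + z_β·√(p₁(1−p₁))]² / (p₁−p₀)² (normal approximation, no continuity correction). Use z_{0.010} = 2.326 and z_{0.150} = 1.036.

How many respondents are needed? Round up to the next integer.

n = 2269

n = [z_α·√(p₀q₀) + z_β·√(p₁q₁)]² / (p₁ − p₀)²
  = [2.326·√(0.17·0.83) + 1.036·√(0.13·0.87)]² / (-0.04)²
  = [2.326·0.3756 + 1.036·0.3363]² / 0.0016
  = [1.2221]² / 0.0016
  = 933.50
Design effect: 2.43 × 933.50 = 2268.42.
Round up → n = 2269.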